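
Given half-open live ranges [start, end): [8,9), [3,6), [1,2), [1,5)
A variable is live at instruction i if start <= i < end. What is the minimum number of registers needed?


Live ranges:
  Var0: [8, 9)
  Var1: [3, 6)
  Var2: [1, 2)
  Var3: [1, 5)
Sweep-line events (position, delta, active):
  pos=1 start -> active=1
  pos=1 start -> active=2
  pos=2 end -> active=1
  pos=3 start -> active=2
  pos=5 end -> active=1
  pos=6 end -> active=0
  pos=8 start -> active=1
  pos=9 end -> active=0
Maximum simultaneous active: 2
Minimum registers needed: 2

2


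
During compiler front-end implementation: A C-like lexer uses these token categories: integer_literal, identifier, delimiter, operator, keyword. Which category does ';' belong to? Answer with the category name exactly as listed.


Token: ';'
Checking categories:
  identifier: no
  integer_literal: no
  operator: no
  keyword: no
  delimiter: YES
Category: delimiter

delimiter


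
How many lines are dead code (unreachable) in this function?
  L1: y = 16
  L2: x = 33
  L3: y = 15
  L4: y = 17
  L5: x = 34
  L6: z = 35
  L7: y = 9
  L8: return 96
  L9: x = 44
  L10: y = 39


Analyzing control flow:
  L1: reachable (before return)
  L2: reachable (before return)
  L3: reachable (before return)
  L4: reachable (before return)
  L5: reachable (before return)
  L6: reachable (before return)
  L7: reachable (before return)
  L8: reachable (return statement)
  L9: DEAD (after return at L8)
  L10: DEAD (after return at L8)
Return at L8, total lines = 10
Dead lines: L9 through L10
Count: 2

2


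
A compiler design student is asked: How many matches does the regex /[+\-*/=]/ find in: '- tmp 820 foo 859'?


Pattern: /[+\-*/=]/ (operators)
Input: '- tmp 820 foo 859'
Scanning for matches:
  Match 1: '-'
Total matches: 1

1


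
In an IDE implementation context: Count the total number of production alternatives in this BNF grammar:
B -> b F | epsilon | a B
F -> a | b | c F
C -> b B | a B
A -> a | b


Counting alternatives per rule:
  B: 3 alternative(s)
  F: 3 alternative(s)
  C: 2 alternative(s)
  A: 2 alternative(s)
Sum: 3 + 3 + 2 + 2 = 10

10


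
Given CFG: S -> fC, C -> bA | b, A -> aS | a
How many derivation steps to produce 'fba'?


Grammar: S -> fC, C -> bA | b, A -> aS | a
Deriving 'fba':
Step 1: S -> fC => fC
Step 2: C -> bA => fbA
Step 3: A -> a => fba
Total derivation steps: 3

3


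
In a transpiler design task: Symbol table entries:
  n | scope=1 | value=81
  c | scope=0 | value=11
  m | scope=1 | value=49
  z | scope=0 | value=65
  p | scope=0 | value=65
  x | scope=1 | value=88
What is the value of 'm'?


Searching symbol table for 'm':
  n | scope=1 | value=81
  c | scope=0 | value=11
  m | scope=1 | value=49 <- MATCH
  z | scope=0 | value=65
  p | scope=0 | value=65
  x | scope=1 | value=88
Found 'm' at scope 1 with value 49

49


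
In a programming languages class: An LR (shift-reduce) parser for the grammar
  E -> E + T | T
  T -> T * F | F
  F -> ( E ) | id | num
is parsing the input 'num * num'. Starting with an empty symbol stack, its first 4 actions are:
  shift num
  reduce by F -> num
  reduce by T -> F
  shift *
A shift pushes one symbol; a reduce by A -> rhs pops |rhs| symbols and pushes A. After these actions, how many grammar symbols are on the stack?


Tracking the symbol stack through each action:
  Action 1: shift 'num' : push -> stack = [num] (size 1)
  Action 2: reduce by F -> num : pop 1, push F -> stack = [F] (size 1)
  Action 3: reduce by T -> F : pop 1, push T -> stack = [T] (size 1)
  Action 4: shift '*' : push -> stack = [T, *] (size 2)
Final stack size: 2

2


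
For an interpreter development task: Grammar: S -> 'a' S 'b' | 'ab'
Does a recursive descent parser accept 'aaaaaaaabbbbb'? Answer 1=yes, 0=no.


Grammar accepts strings of the form a^n b^n (n >= 1)
Word: 'aaaaaaaabbbbb'
Counting: 8 a's and 5 b's
Check: 8 == 5? No
Mismatch: a-count != b-count
Rejected

0


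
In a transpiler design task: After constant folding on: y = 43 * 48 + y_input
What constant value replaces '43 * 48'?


Identifying constant sub-expression:
  Original: y = 43 * 48 + y_input
  43 and 48 are both compile-time constants
  Evaluating: 43 * 48 = 2064
  After folding: y = 2064 + y_input

2064


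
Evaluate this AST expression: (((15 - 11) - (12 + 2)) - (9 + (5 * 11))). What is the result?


Expression: (((15 - 11) - (12 + 2)) - (9 + (5 * 11)))
Evaluating step by step:
  15 - 11 = 4
  12 + 2 = 14
  4 - 14 = -10
  5 * 11 = 55
  9 + 55 = 64
  -10 - 64 = -74
Result: -74

-74


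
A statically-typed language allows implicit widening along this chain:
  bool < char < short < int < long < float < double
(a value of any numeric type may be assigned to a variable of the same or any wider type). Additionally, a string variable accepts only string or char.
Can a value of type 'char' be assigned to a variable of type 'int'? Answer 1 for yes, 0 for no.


Target variable type: int
Source value type: char
Numeric ranks: char=1, int=3
Widening allowed iff rank(source) <= rank(target): 1 <= 3? Yes
Result: 1

1


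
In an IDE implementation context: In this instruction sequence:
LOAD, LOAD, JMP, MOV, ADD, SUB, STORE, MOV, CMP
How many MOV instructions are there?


Scanning instruction sequence for MOV:
  Position 1: LOAD
  Position 2: LOAD
  Position 3: JMP
  Position 4: MOV <- MATCH
  Position 5: ADD
  Position 6: SUB
  Position 7: STORE
  Position 8: MOV <- MATCH
  Position 9: CMP
Matches at positions: [4, 8]
Total MOV count: 2

2


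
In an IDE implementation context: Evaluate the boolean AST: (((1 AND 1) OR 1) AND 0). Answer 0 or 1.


Step 1: Evaluate inner node
  1 AND 1 = 1
Step 2: Evaluate next node
  1 OR 1 = 1
Step 3: Evaluate root node
  1 AND 0 = 0

0


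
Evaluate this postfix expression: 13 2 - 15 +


Processing tokens left to right:
Push 13, Push 2
Pop 13 and 2, compute 13 - 2 = 11, push 11
Push 15
Pop 11 and 15, compute 11 + 15 = 26, push 26
Stack result: 26

26


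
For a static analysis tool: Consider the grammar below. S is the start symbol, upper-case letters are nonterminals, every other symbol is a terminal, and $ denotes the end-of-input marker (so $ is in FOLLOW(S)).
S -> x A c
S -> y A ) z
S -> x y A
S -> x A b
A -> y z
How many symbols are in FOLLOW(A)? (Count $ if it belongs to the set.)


S is the start symbol and does not occur in any rule body, so FOLLOW(S) = {$}.
Examining every occurrence of A in a rule body:
  S -> x A c : A is followed by terminal 'c' -> add 'c'
  S -> y A ) z : A is followed by terminal ')' -> add ')'
  S -> x y A : A is at the right end -> add FOLLOW(S) = {$}
  S -> x A b : A is followed by terminal 'b' -> add 'b'
  A -> y z : A does not occur in the body -> contributes nothing
FOLLOW(A) = {), b, c, $}
Count: 4

4


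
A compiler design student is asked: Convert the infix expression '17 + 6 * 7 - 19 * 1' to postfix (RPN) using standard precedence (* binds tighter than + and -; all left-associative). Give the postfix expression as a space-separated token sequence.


Applying the shunting-yard algorithm:
  Operand 17 -> output
  Push '+' onto operator stack -> op-stack: [+]
  Operand 6 -> output
  Push '*' onto operator stack -> op-stack: [+, *]
  Operand 7 -> output
  See '-' (prec 1); top '*' (prec 2) >= it -> pop '*' to output
  See '-' (prec 1); top '+' (prec 1) >= it -> pop '+' to output
  Push '-' onto operator stack -> op-stack: [-]
  Operand 19 -> output
  Push '*' onto operator stack -> op-stack: [-, *]
  Operand 1 -> output
  End of input: pop '*' to output
  End of input: pop '-' to output
Postfix result: 17 6 7 * + 19 1 * -

17 6 7 * + 19 1 * -


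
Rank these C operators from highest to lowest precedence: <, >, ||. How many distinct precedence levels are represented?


Looking up precedence for each operator:
  < -> precedence 4
  > -> precedence 4
  || -> precedence 1
Sorted highest to lowest: <, >, ||
Distinct precedence values: [4, 1]
Number of distinct levels: 2

2


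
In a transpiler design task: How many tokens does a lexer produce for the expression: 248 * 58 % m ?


Scanning '248 * 58 % m'
Token 1: '248' -> integer_literal
Token 2: '*' -> operator
Token 3: '58' -> integer_literal
Token 4: '%' -> operator
Token 5: 'm' -> identifier
Total tokens: 5

5


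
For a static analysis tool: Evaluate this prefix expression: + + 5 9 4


Parsing prefix expression: + + 5 9 4
Step 1: Innermost operation '+ 5 9'
  5 + 9 = 14
Step 2: Outer operation '+ [14] 4'
  14 + 4 = 18

18


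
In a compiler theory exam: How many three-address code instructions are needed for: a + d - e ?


Expression: a + d - e
Generating three-address code (respecting * over +/- precedence):
  Instruction 1: t1 = a + d
  Instruction 2: t2 = t1 - e
Total instructions: 2

2


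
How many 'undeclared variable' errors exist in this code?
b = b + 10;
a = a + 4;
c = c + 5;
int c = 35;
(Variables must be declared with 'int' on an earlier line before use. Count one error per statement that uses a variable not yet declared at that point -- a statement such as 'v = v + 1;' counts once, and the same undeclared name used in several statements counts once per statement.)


Scanning code line by line:
  Line 1: use 'b' -> ERROR (undeclared)
  Line 2: use 'a' -> ERROR (undeclared)
  Line 3: use 'c' -> ERROR (undeclared)
  Line 4: declare 'c' -> declared = ['c']
Total undeclared variable errors: 3

3


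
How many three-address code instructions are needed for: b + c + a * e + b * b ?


Expression: b + c + a * e + b * b
Generating three-address code (respecting * over +/- precedence):
  Instruction 1: t1 = a * e
  Instruction 2: t2 = b * b
  Instruction 3: t3 = b + c
  Instruction 4: t4 = t3 + t1
  Instruction 5: t5 = t4 + t2
Total instructions: 5

5


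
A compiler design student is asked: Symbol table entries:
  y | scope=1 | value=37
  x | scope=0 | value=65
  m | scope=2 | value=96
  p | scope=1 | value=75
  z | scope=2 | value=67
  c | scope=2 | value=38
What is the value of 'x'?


Searching symbol table for 'x':
  y | scope=1 | value=37
  x | scope=0 | value=65 <- MATCH
  m | scope=2 | value=96
  p | scope=1 | value=75
  z | scope=2 | value=67
  c | scope=2 | value=38
Found 'x' at scope 0 with value 65

65


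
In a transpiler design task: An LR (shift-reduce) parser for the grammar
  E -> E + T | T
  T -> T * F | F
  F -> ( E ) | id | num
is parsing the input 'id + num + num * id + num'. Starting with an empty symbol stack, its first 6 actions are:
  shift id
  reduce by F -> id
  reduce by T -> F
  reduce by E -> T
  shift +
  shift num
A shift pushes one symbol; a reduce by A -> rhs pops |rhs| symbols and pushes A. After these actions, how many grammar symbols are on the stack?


Tracking the symbol stack through each action:
  Action 1: shift 'id' : push -> stack = [id] (size 1)
  Action 2: reduce by F -> id : pop 1, push F -> stack = [F] (size 1)
  Action 3: reduce by T -> F : pop 1, push T -> stack = [T] (size 1)
  Action 4: reduce by E -> T : pop 1, push E -> stack = [E] (size 1)
  Action 5: shift '+' : push -> stack = [E, +] (size 2)
  Action 6: shift 'num' : push -> stack = [E, +, num] (size 3)
Final stack size: 3

3


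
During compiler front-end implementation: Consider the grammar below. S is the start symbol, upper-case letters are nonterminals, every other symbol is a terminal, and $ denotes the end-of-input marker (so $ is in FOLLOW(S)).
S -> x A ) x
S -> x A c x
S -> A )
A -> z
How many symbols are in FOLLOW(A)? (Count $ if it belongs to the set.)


S is the start symbol and does not occur in any rule body, so FOLLOW(S) = {$}.
Examining every occurrence of A in a rule body:
  S -> x A ) x : A is followed by terminal ')' -> add ')'
  S -> x A c x : A is followed by terminal 'c' -> add 'c'
  S -> A ) : A is followed by terminal ')' -> add ')' (already in the set)
  A -> z : A does not occur in the body -> contributes nothing
FOLLOW(A) = {), c}
Count: 2

2


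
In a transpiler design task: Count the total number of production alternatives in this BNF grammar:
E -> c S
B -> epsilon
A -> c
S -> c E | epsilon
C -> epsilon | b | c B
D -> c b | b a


Counting alternatives per rule:
  E: 1 alternative(s)
  B: 1 alternative(s)
  A: 1 alternative(s)
  S: 2 alternative(s)
  C: 3 alternative(s)
  D: 2 alternative(s)
Sum: 1 + 1 + 1 + 2 + 3 + 2 = 10

10


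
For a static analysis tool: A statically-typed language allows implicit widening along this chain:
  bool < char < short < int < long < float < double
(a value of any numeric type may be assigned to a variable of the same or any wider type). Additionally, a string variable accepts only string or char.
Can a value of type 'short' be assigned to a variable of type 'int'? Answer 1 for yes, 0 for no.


Target variable type: int
Source value type: short
Numeric ranks: short=2, int=3
Widening allowed iff rank(source) <= rank(target): 2 <= 3? Yes
Result: 1

1


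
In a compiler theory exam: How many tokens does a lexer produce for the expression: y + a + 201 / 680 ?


Scanning 'y + a + 201 / 680'
Token 1: 'y' -> identifier
Token 2: '+' -> operator
Token 3: 'a' -> identifier
Token 4: '+' -> operator
Token 5: '201' -> integer_literal
Token 6: '/' -> operator
Token 7: '680' -> integer_literal
Total tokens: 7

7


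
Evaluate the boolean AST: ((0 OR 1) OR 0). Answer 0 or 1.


Step 1: Evaluate inner node
  0 OR 1 = 1
Step 2: Evaluate root node
  1 OR 0 = 1

1


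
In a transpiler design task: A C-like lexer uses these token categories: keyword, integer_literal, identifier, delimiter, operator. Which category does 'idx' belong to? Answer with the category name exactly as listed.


Token: 'idx'
Checking categories:
  identifier: YES
  integer_literal: no
  operator: no
  keyword: no
  delimiter: no
Category: identifier

identifier


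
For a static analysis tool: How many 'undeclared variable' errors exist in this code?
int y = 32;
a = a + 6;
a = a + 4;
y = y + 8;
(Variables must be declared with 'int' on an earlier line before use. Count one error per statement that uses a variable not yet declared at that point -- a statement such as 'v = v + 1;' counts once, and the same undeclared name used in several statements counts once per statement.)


Scanning code line by line:
  Line 1: declare 'y' -> declared = ['y']
  Line 2: use 'a' -> ERROR (undeclared)
  Line 3: use 'a' -> ERROR (undeclared)
  Line 4: use 'y' -> OK (declared)
Total undeclared variable errors: 2

2


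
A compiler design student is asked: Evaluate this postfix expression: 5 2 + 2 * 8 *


Processing tokens left to right:
Push 5, Push 2
Pop 5 and 2, compute 5 + 2 = 7, push 7
Push 2
Pop 7 and 2, compute 7 * 2 = 14, push 14
Push 8
Pop 14 and 8, compute 14 * 8 = 112, push 112
Stack result: 112

112


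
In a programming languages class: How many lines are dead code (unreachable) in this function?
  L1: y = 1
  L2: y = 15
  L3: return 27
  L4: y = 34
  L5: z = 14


Analyzing control flow:
  L1: reachable (before return)
  L2: reachable (before return)
  L3: reachable (return statement)
  L4: DEAD (after return at L3)
  L5: DEAD (after return at L3)
Return at L3, total lines = 5
Dead lines: L4 through L5
Count: 2

2


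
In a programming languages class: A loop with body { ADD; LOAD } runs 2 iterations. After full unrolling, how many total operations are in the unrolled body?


Loop body operations: ADD, LOAD (2 ops per iteration)
Unrolling 2 iterations:
  Iteration 1: ADD, LOAD (2 ops)
  Iteration 2: ADD, LOAD (2 ops)
Total: 2 iterations * 2 ops/iter = 4 operations

4


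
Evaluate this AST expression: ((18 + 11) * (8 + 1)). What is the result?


Expression: ((18 + 11) * (8 + 1))
Evaluating step by step:
  18 + 11 = 29
  8 + 1 = 9
  29 * 9 = 261
Result: 261

261


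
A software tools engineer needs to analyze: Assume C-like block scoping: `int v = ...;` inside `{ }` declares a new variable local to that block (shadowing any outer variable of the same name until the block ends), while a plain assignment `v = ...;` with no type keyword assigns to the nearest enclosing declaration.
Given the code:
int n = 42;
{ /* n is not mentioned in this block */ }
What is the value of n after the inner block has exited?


Analyzing scoping rules:
Outer scope: declares n = 42
Inner block: n is neither redeclared nor assigned -> unchanged
After the block -> 42
Result: 42

42


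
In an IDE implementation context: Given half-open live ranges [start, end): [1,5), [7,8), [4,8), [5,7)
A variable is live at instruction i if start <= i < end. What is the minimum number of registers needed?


Live ranges:
  Var0: [1, 5)
  Var1: [7, 8)
  Var2: [4, 8)
  Var3: [5, 7)
Sweep-line events (position, delta, active):
  pos=1 start -> active=1
  pos=4 start -> active=2
  pos=5 end -> active=1
  pos=5 start -> active=2
  pos=7 end -> active=1
  pos=7 start -> active=2
  pos=8 end -> active=1
  pos=8 end -> active=0
Maximum simultaneous active: 2
Minimum registers needed: 2

2


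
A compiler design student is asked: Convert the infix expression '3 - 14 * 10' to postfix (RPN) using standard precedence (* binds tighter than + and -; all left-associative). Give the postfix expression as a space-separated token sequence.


Applying the shunting-yard algorithm:
  Operand 3 -> output
  Push '-' onto operator stack -> op-stack: [-]
  Operand 14 -> output
  Push '*' onto operator stack -> op-stack: [-, *]
  Operand 10 -> output
  End of input: pop '*' to output
  End of input: pop '-' to output
Postfix result: 3 14 10 * -

3 14 10 * -


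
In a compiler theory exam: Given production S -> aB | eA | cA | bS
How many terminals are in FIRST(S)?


Production: S -> aB | eA | cA | bS
Examining each alternative for leading terminals:
  S -> aB : first terminal = 'a'
  S -> eA : first terminal = 'e'
  S -> cA : first terminal = 'c'
  S -> bS : first terminal = 'b'
FIRST(S) = {a, b, c, e}
Count: 4

4


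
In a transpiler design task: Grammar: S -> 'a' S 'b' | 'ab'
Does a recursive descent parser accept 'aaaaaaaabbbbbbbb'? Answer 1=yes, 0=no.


Grammar accepts strings of the form a^n b^n (n >= 1)
Word: 'aaaaaaaabbbbbbbb'
Counting: 8 a's and 8 b's
Check: 8 == 8? Yes
Derivation (S -> aSb applied 7 time(s), then S -> ab): S => aSb => aaSbb => aaaSbbb => aaaaSbbbb => aaaaaSbbbbb => aaaaaaSbbbbbb => aaaaaaaSbbbbbbb => aaaaaaaabbbbbbbb
Accepted

1


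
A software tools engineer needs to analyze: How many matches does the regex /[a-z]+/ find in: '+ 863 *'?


Pattern: /[a-z]+/ (identifiers)
Input: '+ 863 *'
Scanning for matches:
Total matches: 0

0


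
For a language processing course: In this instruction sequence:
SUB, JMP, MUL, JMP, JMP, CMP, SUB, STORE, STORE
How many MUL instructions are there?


Scanning instruction sequence for MUL:
  Position 1: SUB
  Position 2: JMP
  Position 3: MUL <- MATCH
  Position 4: JMP
  Position 5: JMP
  Position 6: CMP
  Position 7: SUB
  Position 8: STORE
  Position 9: STORE
Matches at positions: [3]
Total MUL count: 1

1


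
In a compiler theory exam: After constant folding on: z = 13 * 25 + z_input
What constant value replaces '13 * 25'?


Identifying constant sub-expression:
  Original: z = 13 * 25 + z_input
  13 and 25 are both compile-time constants
  Evaluating: 13 * 25 = 325
  After folding: z = 325 + z_input

325


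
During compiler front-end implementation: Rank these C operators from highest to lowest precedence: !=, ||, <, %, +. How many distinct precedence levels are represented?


Looking up precedence for each operator:
  != -> precedence 3
  || -> precedence 1
  < -> precedence 4
  % -> precedence 6
  + -> precedence 5
Sorted highest to lowest: %, +, <, !=, ||
Distinct precedence values: [6, 5, 4, 3, 1]
Number of distinct levels: 5

5


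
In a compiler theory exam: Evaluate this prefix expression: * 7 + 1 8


Parsing prefix expression: * 7 + 1 8
Step 1: Innermost operation '+ 1 8'
  1 + 8 = 9
Step 2: Outer operation '* 7 [9]'
  7 * 9 = 63

63


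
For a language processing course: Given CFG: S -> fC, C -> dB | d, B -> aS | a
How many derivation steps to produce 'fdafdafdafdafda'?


Grammar: S -> fC, C -> dB | d, B -> aS | a
Deriving 'fdafdafdafdafda':
Step 1: S -> fC => fC
Step 2: C -> dB => fdB
Step 3: B -> aS => fdaS
Step 4: S -> fC => fdafC
Step 5: C -> dB => fdafdB
Step 6: B -> aS => fdafdaS
Step 7: S -> fC => fdafdafC
Step 8: C -> dB => fdafdafdB
Step 9: B -> aS => fdafdafdaS
Step 10: S -> fC => fdafdafdafC
Step 11: C -> dB => fdafdafdafdB
Step 12: B -> aS => fdafdafdafdaS
Step 13: S -> fC => fdafdafdafdafC
Step 14: C -> dB => fdafdafdafdafdB
Step 15: B -> a => fdafdafdafdafda
Total derivation steps: 15

15


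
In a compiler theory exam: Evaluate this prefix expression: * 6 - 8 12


Parsing prefix expression: * 6 - 8 12
Step 1: Innermost operation '- 8 12'
  8 - 12 = -4
Step 2: Outer operation '* 6 [-4]'
  6 * -4 = -24

-24


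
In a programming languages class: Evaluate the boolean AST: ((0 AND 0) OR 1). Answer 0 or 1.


Step 1: Evaluate inner node
  0 AND 0 = 0
Step 2: Evaluate root node
  0 OR 1 = 1

1


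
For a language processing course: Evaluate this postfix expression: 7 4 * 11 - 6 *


Processing tokens left to right:
Push 7, Push 4
Pop 7 and 4, compute 7 * 4 = 28, push 28
Push 11
Pop 28 and 11, compute 28 - 11 = 17, push 17
Push 6
Pop 17 and 6, compute 17 * 6 = 102, push 102
Stack result: 102

102


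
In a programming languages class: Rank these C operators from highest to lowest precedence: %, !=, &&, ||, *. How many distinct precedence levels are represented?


Looking up precedence for each operator:
  % -> precedence 6
  != -> precedence 3
  && -> precedence 2
  || -> precedence 1
  * -> precedence 6
Sorted highest to lowest: %, *, !=, &&, ||
Distinct precedence values: [6, 3, 2, 1]
Number of distinct levels: 4

4


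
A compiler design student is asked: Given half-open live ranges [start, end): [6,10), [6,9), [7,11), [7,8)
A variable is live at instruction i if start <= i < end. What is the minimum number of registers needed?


Live ranges:
  Var0: [6, 10)
  Var1: [6, 9)
  Var2: [7, 11)
  Var3: [7, 8)
Sweep-line events (position, delta, active):
  pos=6 start -> active=1
  pos=6 start -> active=2
  pos=7 start -> active=3
  pos=7 start -> active=4
  pos=8 end -> active=3
  pos=9 end -> active=2
  pos=10 end -> active=1
  pos=11 end -> active=0
Maximum simultaneous active: 4
Minimum registers needed: 4

4


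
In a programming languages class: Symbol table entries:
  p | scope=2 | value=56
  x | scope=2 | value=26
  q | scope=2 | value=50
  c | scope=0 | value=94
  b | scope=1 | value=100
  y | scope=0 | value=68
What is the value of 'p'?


Searching symbol table for 'p':
  p | scope=2 | value=56 <- MATCH
  x | scope=2 | value=26
  q | scope=2 | value=50
  c | scope=0 | value=94
  b | scope=1 | value=100
  y | scope=0 | value=68
Found 'p' at scope 2 with value 56

56


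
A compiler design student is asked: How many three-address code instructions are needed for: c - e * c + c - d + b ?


Expression: c - e * c + c - d + b
Generating three-address code (respecting * over +/- precedence):
  Instruction 1: t1 = e * c
  Instruction 2: t2 = c - t1
  Instruction 3: t3 = t2 + c
  Instruction 4: t4 = t3 - d
  Instruction 5: t5 = t4 + b
Total instructions: 5

5


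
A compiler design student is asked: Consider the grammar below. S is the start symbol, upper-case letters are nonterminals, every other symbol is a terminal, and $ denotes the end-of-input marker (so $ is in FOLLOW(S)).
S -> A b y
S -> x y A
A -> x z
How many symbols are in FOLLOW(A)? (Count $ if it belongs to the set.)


S is the start symbol and does not occur in any rule body, so FOLLOW(S) = {$}.
Examining every occurrence of A in a rule body:
  S -> A b y : A is followed by terminal 'b' -> add 'b'
  S -> x y A : A is at the right end -> add FOLLOW(S) = {$}
  A -> x z : A does not occur in the body -> contributes nothing
FOLLOW(A) = {b, $}
Count: 2

2


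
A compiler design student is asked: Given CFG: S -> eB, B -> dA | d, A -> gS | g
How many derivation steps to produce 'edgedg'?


Grammar: S -> eB, B -> dA | d, A -> gS | g
Deriving 'edgedg':
Step 1: S -> eB => eB
Step 2: B -> dA => edA
Step 3: A -> gS => edgS
Step 4: S -> eB => edgeB
Step 5: B -> dA => edgedA
Step 6: A -> g => edgedg
Total derivation steps: 6

6


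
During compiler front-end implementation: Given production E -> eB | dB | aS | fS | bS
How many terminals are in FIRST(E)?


Production: E -> eB | dB | aS | fS | bS
Examining each alternative for leading terminals:
  E -> eB : first terminal = 'e'
  E -> dB : first terminal = 'd'
  E -> aS : first terminal = 'a'
  E -> fS : first terminal = 'f'
  E -> bS : first terminal = 'b'
FIRST(E) = {a, b, d, e, f}
Count: 5

5


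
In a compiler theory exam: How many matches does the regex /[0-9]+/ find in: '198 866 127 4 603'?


Pattern: /[0-9]+/ (int literals)
Input: '198 866 127 4 603'
Scanning for matches:
  Match 1: '198'
  Match 2: '866'
  Match 3: '127'
  Match 4: '4'
  Match 5: '603'
Total matches: 5

5


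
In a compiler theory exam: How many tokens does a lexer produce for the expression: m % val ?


Scanning 'm % val'
Token 1: 'm' -> identifier
Token 2: '%' -> operator
Token 3: 'val' -> identifier
Total tokens: 3

3


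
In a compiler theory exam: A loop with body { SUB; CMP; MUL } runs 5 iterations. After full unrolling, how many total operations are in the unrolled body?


Loop body operations: SUB, CMP, MUL (3 ops per iteration)
Unrolling 5 iterations:
  Iteration 1: SUB, CMP, MUL (3 ops)
  Iteration 2: SUB, CMP, MUL (3 ops)
  Iteration 3: SUB, CMP, MUL (3 ops)
  Iteration 4: SUB, CMP, MUL (3 ops)
  Iteration 5: SUB, CMP, MUL (3 ops)
Total: 5 iterations * 3 ops/iter = 15 operations

15


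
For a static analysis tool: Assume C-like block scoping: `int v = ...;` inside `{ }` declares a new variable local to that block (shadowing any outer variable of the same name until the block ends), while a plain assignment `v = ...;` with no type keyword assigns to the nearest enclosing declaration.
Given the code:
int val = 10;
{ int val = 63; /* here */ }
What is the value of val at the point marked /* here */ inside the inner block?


Analyzing scoping rules:
Outer scope: declares val = 10
Inner block: 'int val = 63;' declares a NEW val that shadows the outer one
Inside the block the inner declaration is in scope -> 63
Result: 63

63


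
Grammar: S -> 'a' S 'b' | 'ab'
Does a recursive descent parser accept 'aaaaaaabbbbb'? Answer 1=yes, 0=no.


Grammar accepts strings of the form a^n b^n (n >= 1)
Word: 'aaaaaaabbbbb'
Counting: 7 a's and 5 b's
Check: 7 == 5? No
Mismatch: a-count != b-count
Rejected

0


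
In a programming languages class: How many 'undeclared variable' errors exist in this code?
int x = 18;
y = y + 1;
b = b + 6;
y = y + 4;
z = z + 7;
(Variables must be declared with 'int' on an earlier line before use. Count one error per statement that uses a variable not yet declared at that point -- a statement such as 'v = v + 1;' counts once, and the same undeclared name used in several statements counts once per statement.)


Scanning code line by line:
  Line 1: declare 'x' -> declared = ['x']
  Line 2: use 'y' -> ERROR (undeclared)
  Line 3: use 'b' -> ERROR (undeclared)
  Line 4: use 'y' -> ERROR (undeclared)
  Line 5: use 'z' -> ERROR (undeclared)
Total undeclared variable errors: 4

4


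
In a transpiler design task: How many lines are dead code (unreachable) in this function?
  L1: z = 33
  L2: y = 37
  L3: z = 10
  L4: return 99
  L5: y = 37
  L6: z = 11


Analyzing control flow:
  L1: reachable (before return)
  L2: reachable (before return)
  L3: reachable (before return)
  L4: reachable (return statement)
  L5: DEAD (after return at L4)
  L6: DEAD (after return at L4)
Return at L4, total lines = 6
Dead lines: L5 through L6
Count: 2

2


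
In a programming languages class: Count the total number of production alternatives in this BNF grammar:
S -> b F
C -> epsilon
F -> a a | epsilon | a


Counting alternatives per rule:
  S: 1 alternative(s)
  C: 1 alternative(s)
  F: 3 alternative(s)
Sum: 1 + 1 + 3 = 5

5


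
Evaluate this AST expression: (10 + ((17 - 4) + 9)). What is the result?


Expression: (10 + ((17 - 4) + 9))
Evaluating step by step:
  17 - 4 = 13
  13 + 9 = 22
  10 + 22 = 32
Result: 32

32


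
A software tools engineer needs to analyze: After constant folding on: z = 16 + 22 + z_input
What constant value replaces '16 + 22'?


Identifying constant sub-expression:
  Original: z = 16 + 22 + z_input
  16 and 22 are both compile-time constants
  Evaluating: 16 + 22 = 38
  After folding: z = 38 + z_input

38


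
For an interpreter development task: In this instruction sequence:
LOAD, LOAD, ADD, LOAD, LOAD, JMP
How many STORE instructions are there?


Scanning instruction sequence for STORE:
  Position 1: LOAD
  Position 2: LOAD
  Position 3: ADD
  Position 4: LOAD
  Position 5: LOAD
  Position 6: JMP
Matches at positions: []
Total STORE count: 0

0


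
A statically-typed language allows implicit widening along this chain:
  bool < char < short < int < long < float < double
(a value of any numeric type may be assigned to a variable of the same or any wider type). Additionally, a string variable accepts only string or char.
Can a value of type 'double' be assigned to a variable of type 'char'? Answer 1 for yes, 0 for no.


Target variable type: char
Source value type: double
Numeric ranks: double=6, char=1
Widening allowed iff rank(source) <= rank(target): 6 <= 1? No
Result: 0

0


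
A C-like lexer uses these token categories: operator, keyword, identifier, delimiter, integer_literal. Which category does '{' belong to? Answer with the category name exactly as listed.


Token: '{'
Checking categories:
  identifier: no
  integer_literal: no
  operator: no
  keyword: no
  delimiter: YES
Category: delimiter

delimiter


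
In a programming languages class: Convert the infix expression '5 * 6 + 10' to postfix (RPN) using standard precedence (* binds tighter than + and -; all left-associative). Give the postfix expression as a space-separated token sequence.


Applying the shunting-yard algorithm:
  Operand 5 -> output
  Push '*' onto operator stack -> op-stack: [*]
  Operand 6 -> output
  See '+' (prec 1); top '*' (prec 2) >= it -> pop '*' to output
  Push '+' onto operator stack -> op-stack: [+]
  Operand 10 -> output
  End of input: pop '+' to output
Postfix result: 5 6 * 10 +

5 6 * 10 +


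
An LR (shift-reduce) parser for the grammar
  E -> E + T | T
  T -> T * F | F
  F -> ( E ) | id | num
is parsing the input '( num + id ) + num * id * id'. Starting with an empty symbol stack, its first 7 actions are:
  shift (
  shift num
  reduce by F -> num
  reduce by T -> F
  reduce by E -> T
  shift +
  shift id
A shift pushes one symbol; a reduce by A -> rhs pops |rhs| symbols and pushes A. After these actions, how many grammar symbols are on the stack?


Tracking the symbol stack through each action:
  Action 1: shift '(' : push -> stack = [(] (size 1)
  Action 2: shift 'num' : push -> stack = [(, num] (size 2)
  Action 3: reduce by F -> num : pop 1, push F -> stack = [(, F] (size 2)
  Action 4: reduce by T -> F : pop 1, push T -> stack = [(, T] (size 2)
  Action 5: reduce by E -> T : pop 1, push E -> stack = [(, E] (size 2)
  Action 6: shift '+' : push -> stack = [(, E, +] (size 3)
  Action 7: shift 'id' : push -> stack = [(, E, +, id] (size 4)
Final stack size: 4

4


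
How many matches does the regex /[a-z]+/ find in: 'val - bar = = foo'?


Pattern: /[a-z]+/ (identifiers)
Input: 'val - bar = = foo'
Scanning for matches:
  Match 1: 'val'
  Match 2: 'bar'
  Match 3: 'foo'
Total matches: 3

3


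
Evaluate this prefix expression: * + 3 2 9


Parsing prefix expression: * + 3 2 9
Step 1: Innermost operation '+ 3 2'
  3 + 2 = 5
Step 2: Outer operation '* [5] 9'
  5 * 9 = 45

45


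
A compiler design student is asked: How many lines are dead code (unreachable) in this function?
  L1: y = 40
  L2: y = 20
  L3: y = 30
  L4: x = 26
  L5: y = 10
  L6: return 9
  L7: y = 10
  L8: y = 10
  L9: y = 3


Analyzing control flow:
  L1: reachable (before return)
  L2: reachable (before return)
  L3: reachable (before return)
  L4: reachable (before return)
  L5: reachable (before return)
  L6: reachable (return statement)
  L7: DEAD (after return at L6)
  L8: DEAD (after return at L6)
  L9: DEAD (after return at L6)
Return at L6, total lines = 9
Dead lines: L7 through L9
Count: 3

3


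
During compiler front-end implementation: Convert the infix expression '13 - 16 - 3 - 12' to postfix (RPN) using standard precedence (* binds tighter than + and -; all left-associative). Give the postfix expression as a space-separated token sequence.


Applying the shunting-yard algorithm:
  Operand 13 -> output
  Push '-' onto operator stack -> op-stack: [-]
  Operand 16 -> output
  See '-' (prec 1); top '-' (prec 1) >= it -> pop '-' to output
  Push '-' onto operator stack -> op-stack: [-]
  Operand 3 -> output
  See '-' (prec 1); top '-' (prec 1) >= it -> pop '-' to output
  Push '-' onto operator stack -> op-stack: [-]
  Operand 12 -> output
  End of input: pop '-' to output
Postfix result: 13 16 - 3 - 12 -

13 16 - 3 - 12 -


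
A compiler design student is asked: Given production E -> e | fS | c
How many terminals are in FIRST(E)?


Production: E -> e | fS | c
Examining each alternative for leading terminals:
  E -> e : first terminal = 'e'
  E -> fS : first terminal = 'f'
  E -> c : first terminal = 'c'
FIRST(E) = {c, e, f}
Count: 3

3


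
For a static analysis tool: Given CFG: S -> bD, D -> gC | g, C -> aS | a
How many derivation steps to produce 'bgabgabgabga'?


Grammar: S -> bD, D -> gC | g, C -> aS | a
Deriving 'bgabgabgabga':
Step 1: S -> bD => bD
Step 2: D -> gC => bgC
Step 3: C -> aS => bgaS
Step 4: S -> bD => bgabD
Step 5: D -> gC => bgabgC
Step 6: C -> aS => bgabgaS
Step 7: S -> bD => bgabgabD
Step 8: D -> gC => bgabgabgC
Step 9: C -> aS => bgabgabgaS
Step 10: S -> bD => bgabgabgabD
Step 11: D -> gC => bgabgabgabgC
Step 12: C -> a => bgabgabgabga
Total derivation steps: 12

12


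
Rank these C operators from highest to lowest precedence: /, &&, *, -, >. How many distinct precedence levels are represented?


Looking up precedence for each operator:
  / -> precedence 6
  && -> precedence 2
  * -> precedence 6
  - -> precedence 5
  > -> precedence 4
Sorted highest to lowest: /, *, -, >, &&
Distinct precedence values: [6, 5, 4, 2]
Number of distinct levels: 4

4


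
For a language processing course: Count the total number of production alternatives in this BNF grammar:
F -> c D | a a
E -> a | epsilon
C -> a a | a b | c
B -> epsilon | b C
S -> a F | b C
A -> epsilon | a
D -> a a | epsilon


Counting alternatives per rule:
  F: 2 alternative(s)
  E: 2 alternative(s)
  C: 3 alternative(s)
  B: 2 alternative(s)
  S: 2 alternative(s)
  A: 2 alternative(s)
  D: 2 alternative(s)
Sum: 2 + 2 + 3 + 2 + 2 + 2 + 2 = 15

15


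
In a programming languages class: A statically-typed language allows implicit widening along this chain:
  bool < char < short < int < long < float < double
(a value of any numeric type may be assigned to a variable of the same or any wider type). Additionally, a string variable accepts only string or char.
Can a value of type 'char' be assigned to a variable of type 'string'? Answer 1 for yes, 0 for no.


Target variable type: string
Source value type: char
Rule: string accepts only {string, char}
  source 'char' in {string, char}? Yes
Result: 1

1


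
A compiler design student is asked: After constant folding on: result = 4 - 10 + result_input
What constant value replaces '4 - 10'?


Identifying constant sub-expression:
  Original: result = 4 - 10 + result_input
  4 and 10 are both compile-time constants
  Evaluating: 4 - 10 = -6
  After folding: result = -6 + result_input

-6


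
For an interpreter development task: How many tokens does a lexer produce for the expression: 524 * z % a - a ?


Scanning '524 * z % a - a'
Token 1: '524' -> integer_literal
Token 2: '*' -> operator
Token 3: 'z' -> identifier
Token 4: '%' -> operator
Token 5: 'a' -> identifier
Token 6: '-' -> operator
Token 7: 'a' -> identifier
Total tokens: 7

7


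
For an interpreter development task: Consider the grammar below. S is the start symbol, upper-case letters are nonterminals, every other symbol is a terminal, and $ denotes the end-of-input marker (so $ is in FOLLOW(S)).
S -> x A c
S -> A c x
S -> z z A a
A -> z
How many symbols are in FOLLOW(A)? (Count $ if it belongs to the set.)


S is the start symbol and does not occur in any rule body, so FOLLOW(S) = {$}.
Examining every occurrence of A in a rule body:
  S -> x A c : A is followed by terminal 'c' -> add 'c'
  S -> A c x : A is followed by terminal 'c' -> add 'c' (already in the set)
  S -> z z A a : A is followed by terminal 'a' -> add 'a'
  A -> z : A does not occur in the body -> contributes nothing
FOLLOW(A) = {a, c}
Count: 2

2


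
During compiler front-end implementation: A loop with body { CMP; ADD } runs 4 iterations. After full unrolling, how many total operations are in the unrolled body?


Loop body operations: CMP, ADD (2 ops per iteration)
Unrolling 4 iterations:
  Iteration 1: CMP, ADD (2 ops)
  Iteration 2: CMP, ADD (2 ops)
  Iteration 3: CMP, ADD (2 ops)
  Iteration 4: CMP, ADD (2 ops)
Total: 4 iterations * 2 ops/iter = 8 operations

8


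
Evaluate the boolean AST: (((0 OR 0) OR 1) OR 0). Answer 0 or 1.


Step 1: Evaluate inner node
  0 OR 0 = 0
Step 2: Evaluate next node
  0 OR 1 = 1
Step 3: Evaluate root node
  1 OR 0 = 1

1


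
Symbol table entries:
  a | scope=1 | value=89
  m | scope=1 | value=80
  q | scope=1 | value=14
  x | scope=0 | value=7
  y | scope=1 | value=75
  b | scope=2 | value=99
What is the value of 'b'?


Searching symbol table for 'b':
  a | scope=1 | value=89
  m | scope=1 | value=80
  q | scope=1 | value=14
  x | scope=0 | value=7
  y | scope=1 | value=75
  b | scope=2 | value=99 <- MATCH
Found 'b' at scope 2 with value 99

99


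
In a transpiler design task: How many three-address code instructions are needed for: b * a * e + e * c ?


Expression: b * a * e + e * c
Generating three-address code (respecting * over +/- precedence):
  Instruction 1: t1 = b * a
  Instruction 2: t2 = t1 * e
  Instruction 3: t3 = e * c
  Instruction 4: t4 = t2 + t3
Total instructions: 4

4


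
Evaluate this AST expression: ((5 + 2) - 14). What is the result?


Expression: ((5 + 2) - 14)
Evaluating step by step:
  5 + 2 = 7
  7 - 14 = -7
Result: -7

-7


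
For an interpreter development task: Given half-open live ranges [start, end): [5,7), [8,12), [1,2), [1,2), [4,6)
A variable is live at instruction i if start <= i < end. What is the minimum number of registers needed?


Live ranges:
  Var0: [5, 7)
  Var1: [8, 12)
  Var2: [1, 2)
  Var3: [1, 2)
  Var4: [4, 6)
Sweep-line events (position, delta, active):
  pos=1 start -> active=1
  pos=1 start -> active=2
  pos=2 end -> active=1
  pos=2 end -> active=0
  pos=4 start -> active=1
  pos=5 start -> active=2
  pos=6 end -> active=1
  pos=7 end -> active=0
  pos=8 start -> active=1
  pos=12 end -> active=0
Maximum simultaneous active: 2
Minimum registers needed: 2

2


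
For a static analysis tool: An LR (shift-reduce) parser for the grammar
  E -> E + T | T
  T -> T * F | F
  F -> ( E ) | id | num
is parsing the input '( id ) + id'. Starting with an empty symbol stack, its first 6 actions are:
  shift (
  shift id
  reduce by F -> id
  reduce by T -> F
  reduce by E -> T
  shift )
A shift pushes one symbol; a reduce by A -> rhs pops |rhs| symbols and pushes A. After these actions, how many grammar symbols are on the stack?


Tracking the symbol stack through each action:
  Action 1: shift '(' : push -> stack = [(] (size 1)
  Action 2: shift 'id' : push -> stack = [(, id] (size 2)
  Action 3: reduce by F -> id : pop 1, push F -> stack = [(, F] (size 2)
  Action 4: reduce by T -> F : pop 1, push T -> stack = [(, T] (size 2)
  Action 5: reduce by E -> T : pop 1, push E -> stack = [(, E] (size 2)
  Action 6: shift ')' : push -> stack = [(, E, )] (size 3)
Final stack size: 3

3
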